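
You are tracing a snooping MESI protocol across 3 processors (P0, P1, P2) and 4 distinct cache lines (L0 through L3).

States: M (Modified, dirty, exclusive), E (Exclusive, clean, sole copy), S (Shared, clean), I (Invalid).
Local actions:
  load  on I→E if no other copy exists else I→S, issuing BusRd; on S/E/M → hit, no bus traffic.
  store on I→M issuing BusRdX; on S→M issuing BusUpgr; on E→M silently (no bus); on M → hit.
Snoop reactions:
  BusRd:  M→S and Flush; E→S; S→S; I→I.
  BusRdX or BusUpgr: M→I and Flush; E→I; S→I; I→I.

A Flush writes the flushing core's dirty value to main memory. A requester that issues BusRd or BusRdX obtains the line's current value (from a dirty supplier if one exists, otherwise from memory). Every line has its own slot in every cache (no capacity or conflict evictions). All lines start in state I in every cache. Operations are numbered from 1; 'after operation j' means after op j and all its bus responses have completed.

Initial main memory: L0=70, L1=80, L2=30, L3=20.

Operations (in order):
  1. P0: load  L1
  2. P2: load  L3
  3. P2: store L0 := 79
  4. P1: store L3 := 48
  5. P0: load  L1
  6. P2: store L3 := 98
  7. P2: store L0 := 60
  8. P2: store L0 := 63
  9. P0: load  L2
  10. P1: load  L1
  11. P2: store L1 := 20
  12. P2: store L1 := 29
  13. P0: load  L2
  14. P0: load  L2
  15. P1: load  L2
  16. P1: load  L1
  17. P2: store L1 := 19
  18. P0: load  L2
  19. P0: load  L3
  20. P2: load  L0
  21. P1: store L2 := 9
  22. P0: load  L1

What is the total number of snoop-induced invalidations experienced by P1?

1. P0: load  L1  bus=[BusRd]  L1: P0=E P1=I P2=I  mem[L1]=80
2. P2: load  L3  bus=[BusRd]  L3: P0=I P1=I P2=E  mem[L3]=20
3. P2: store L0 := 79  bus=[BusRdX]  L0: P0=I P1=I P2=M  mem[L0]=70
4. P1: store L3 := 48  bus=[BusRdX]  L3: P0=I P1=M P2=I  mem[L3]=20
5. P0: load  L1  bus=[-]  L1: P0=E P1=I P2=I  mem[L1]=80
6. P2: store L3 := 98  bus=[BusRdX,Flush]  L3: P0=I P1=I P2=M  mem[L3]=48
7. P2: store L0 := 60  bus=[-]  L0: P0=I P1=I P2=M  mem[L0]=70
8. P2: store L0 := 63  bus=[-]  L0: P0=I P1=I P2=M  mem[L0]=70
9. P0: load  L2  bus=[BusRd]  L2: P0=E P1=I P2=I  mem[L2]=30
10. P1: load  L1  bus=[BusRd]  L1: P0=S P1=S P2=I  mem[L1]=80
11. P2: store L1 := 20  bus=[BusRdX]  L1: P0=I P1=I P2=M  mem[L1]=80
12. P2: store L1 := 29  bus=[-]  L1: P0=I P1=I P2=M  mem[L1]=80
13. P0: load  L2  bus=[-]  L2: P0=E P1=I P2=I  mem[L2]=30
14. P0: load  L2  bus=[-]  L2: P0=E P1=I P2=I  mem[L2]=30
15. P1: load  L2  bus=[BusRd]  L2: P0=S P1=S P2=I  mem[L2]=30
16. P1: load  L1  bus=[BusRd,Flush]  L1: P0=I P1=S P2=S  mem[L1]=29
17. P2: store L1 := 19  bus=[BusUpgr]  L1: P0=I P1=I P2=M  mem[L1]=29
18. P0: load  L2  bus=[-]  L2: P0=S P1=S P2=I  mem[L2]=30
19. P0: load  L3  bus=[BusRd,Flush]  L3: P0=S P1=I P2=S  mem[L3]=98
20. P2: load  L0  bus=[-]  L0: P0=I P1=I P2=M  mem[L0]=70
21. P1: store L2 := 9  bus=[BusUpgr]  L2: P0=I P1=M P2=I  mem[L2]=30
22. P0: load  L1  bus=[BusRd,Flush]  L1: P0=S P1=I P2=S  mem[L1]=19

invalidations = 3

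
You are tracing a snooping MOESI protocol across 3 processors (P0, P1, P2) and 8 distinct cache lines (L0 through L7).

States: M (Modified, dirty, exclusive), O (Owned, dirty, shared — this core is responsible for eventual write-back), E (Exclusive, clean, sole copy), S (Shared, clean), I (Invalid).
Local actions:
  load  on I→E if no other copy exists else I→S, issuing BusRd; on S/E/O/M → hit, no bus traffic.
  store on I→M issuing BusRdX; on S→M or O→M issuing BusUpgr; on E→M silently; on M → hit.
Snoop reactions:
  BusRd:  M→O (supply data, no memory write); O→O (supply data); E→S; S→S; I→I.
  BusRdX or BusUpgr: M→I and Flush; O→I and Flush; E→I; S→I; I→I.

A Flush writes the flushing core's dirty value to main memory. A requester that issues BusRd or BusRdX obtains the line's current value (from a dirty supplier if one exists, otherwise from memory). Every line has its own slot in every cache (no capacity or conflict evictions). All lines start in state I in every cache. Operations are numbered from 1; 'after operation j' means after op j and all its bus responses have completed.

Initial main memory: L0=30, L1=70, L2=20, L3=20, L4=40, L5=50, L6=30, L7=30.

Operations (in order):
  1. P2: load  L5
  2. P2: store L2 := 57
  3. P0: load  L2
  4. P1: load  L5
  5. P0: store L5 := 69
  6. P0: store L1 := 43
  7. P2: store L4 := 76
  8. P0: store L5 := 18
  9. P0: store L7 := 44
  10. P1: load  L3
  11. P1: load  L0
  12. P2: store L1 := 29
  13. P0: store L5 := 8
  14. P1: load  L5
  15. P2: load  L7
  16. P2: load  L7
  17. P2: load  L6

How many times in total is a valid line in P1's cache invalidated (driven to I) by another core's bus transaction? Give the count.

invalidations = 1

  op1 P2: load  L5 → I/I/E on L5; bus BusRd; mem=50
  op2 P2: store L2 := 57 → I/I/M on L2; bus BusRdX; mem=20
  op3 P0: load  L2 → S/I/O on L2; bus BusRd; mem=20
  op4 P1: load  L5 → I/S/S on L5; bus BusRd; mem=50
  op5 P0: store L5 := 69 → M/I/I on L5; bus BusRdX; mem=50
  op6 P0: store L1 := 43 → M/I/I on L1; bus BusRdX; mem=70
  op7 P2: store L4 := 76 → I/I/M on L4; bus BusRdX; mem=40
  op8 P0: store L5 := 18 → M/I/I on L5; bus (none); mem=50
  op9 P0: store L7 := 44 → M/I/I on L7; bus BusRdX; mem=30
  op10 P1: load  L3 → I/E/I on L3; bus BusRd; mem=20
  op11 P1: load  L0 → I/E/I on L0; bus BusRd; mem=30
  op12 P2: store L1 := 29 → I/I/M on L1; bus BusRdX Flush; mem=43
  op13 P0: store L5 := 8 → M/I/I on L5; bus (none); mem=50
  op14 P1: load  L5 → O/S/I on L5; bus BusRd; mem=50
  op15 P2: load  L7 → O/I/S on L7; bus BusRd; mem=30
  op16 P2: load  L7 → O/I/S on L7; bus (none); mem=30
  op17 P2: load  L6 → I/I/E on L6; bus BusRd; mem=30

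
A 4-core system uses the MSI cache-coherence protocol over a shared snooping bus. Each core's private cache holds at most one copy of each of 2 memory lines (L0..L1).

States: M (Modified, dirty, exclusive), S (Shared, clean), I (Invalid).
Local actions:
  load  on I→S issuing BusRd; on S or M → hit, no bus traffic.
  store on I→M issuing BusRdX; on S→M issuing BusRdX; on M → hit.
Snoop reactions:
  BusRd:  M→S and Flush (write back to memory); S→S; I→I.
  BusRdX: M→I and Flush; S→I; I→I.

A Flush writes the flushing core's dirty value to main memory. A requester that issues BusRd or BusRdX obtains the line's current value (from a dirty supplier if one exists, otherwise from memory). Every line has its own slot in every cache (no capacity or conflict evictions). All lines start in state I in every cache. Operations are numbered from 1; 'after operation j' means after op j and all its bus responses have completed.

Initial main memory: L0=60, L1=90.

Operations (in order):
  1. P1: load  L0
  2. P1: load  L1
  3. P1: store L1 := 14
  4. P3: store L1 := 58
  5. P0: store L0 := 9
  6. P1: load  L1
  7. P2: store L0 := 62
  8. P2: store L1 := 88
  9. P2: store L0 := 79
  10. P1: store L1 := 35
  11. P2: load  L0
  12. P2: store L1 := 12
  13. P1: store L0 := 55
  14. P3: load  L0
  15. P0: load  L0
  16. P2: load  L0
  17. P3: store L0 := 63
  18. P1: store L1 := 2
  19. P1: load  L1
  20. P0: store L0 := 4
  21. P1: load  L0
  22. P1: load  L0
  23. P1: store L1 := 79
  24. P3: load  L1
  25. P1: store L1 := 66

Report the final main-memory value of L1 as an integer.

memory[L1] = 79

  op1 P1: load  L0 → I/S/I/I on L0; bus BusRd; mem=60
  op2 P1: load  L1 → I/S/I/I on L1; bus BusRd; mem=90
  op3 P1: store L1 := 14 → I/M/I/I on L1; bus BusRdX; mem=90
  op4 P3: store L1 := 58 → I/I/I/M on L1; bus BusRdX Flush; mem=14
  op5 P0: store L0 := 9 → M/I/I/I on L0; bus BusRdX; mem=60
  op6 P1: load  L1 → I/S/I/S on L1; bus BusRd Flush; mem=58
  op7 P2: store L0 := 62 → I/I/M/I on L0; bus BusRdX Flush; mem=9
  op8 P2: store L1 := 88 → I/I/M/I on L1; bus BusRdX; mem=58
  op9 P2: store L0 := 79 → I/I/M/I on L0; bus (none); mem=9
  op10 P1: store L1 := 35 → I/M/I/I on L1; bus BusRdX Flush; mem=88
  op11 P2: load  L0 → I/I/M/I on L0; bus (none); mem=9
  op12 P2: store L1 := 12 → I/I/M/I on L1; bus BusRdX Flush; mem=35
  op13 P1: store L0 := 55 → I/M/I/I on L0; bus BusRdX Flush; mem=79
  op14 P3: load  L0 → I/S/I/S on L0; bus BusRd Flush; mem=55
  op15 P0: load  L0 → S/S/I/S on L0; bus BusRd; mem=55
  op16 P2: load  L0 → S/S/S/S on L0; bus BusRd; mem=55
  op17 P3: store L0 := 63 → I/I/I/M on L0; bus BusRdX; mem=55
  op18 P1: store L1 := 2 → I/M/I/I on L1; bus BusRdX Flush; mem=12
  op19 P1: load  L1 → I/M/I/I on L1; bus (none); mem=12
  op20 P0: store L0 := 4 → M/I/I/I on L0; bus BusRdX Flush; mem=63
  op21 P1: load  L0 → S/S/I/I on L0; bus BusRd Flush; mem=4
  op22 P1: load  L0 → S/S/I/I on L0; bus (none); mem=4
  op23 P1: store L1 := 79 → I/M/I/I on L1; bus (none); mem=12
  op24 P3: load  L1 → I/S/I/S on L1; bus BusRd Flush; mem=79
  op25 P1: store L1 := 66 → I/M/I/I on L1; bus BusRdX; mem=79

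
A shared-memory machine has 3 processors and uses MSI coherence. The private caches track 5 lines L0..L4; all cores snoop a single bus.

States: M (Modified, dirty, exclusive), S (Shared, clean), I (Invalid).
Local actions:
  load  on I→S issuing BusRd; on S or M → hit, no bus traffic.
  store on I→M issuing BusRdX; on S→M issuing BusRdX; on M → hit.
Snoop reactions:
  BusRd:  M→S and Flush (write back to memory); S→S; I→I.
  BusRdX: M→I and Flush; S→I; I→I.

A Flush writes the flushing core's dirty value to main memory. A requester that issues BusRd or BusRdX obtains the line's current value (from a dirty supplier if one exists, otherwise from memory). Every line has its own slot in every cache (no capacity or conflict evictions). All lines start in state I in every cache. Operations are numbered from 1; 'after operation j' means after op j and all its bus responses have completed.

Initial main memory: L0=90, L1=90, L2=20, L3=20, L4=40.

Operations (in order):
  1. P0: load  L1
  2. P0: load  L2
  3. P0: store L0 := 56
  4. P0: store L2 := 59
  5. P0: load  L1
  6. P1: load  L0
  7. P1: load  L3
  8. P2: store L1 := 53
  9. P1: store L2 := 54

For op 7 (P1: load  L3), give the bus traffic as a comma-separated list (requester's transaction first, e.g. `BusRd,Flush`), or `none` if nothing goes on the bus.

1. P0: load  L1  bus=[BusRd]  L1: P0=S P1=I P2=I  mem[L1]=90
2. P0: load  L2  bus=[BusRd]  L2: P0=S P1=I P2=I  mem[L2]=20
3. P0: store L0 := 56  bus=[BusRdX]  L0: P0=M P1=I P2=I  mem[L0]=90
4. P0: store L2 := 59  bus=[BusRdX]  L2: P0=M P1=I P2=I  mem[L2]=20
5. P0: load  L1  bus=[-]  L1: P0=S P1=I P2=I  mem[L1]=90
6. P1: load  L0  bus=[BusRd,Flush]  L0: P0=S P1=S P2=I  mem[L0]=56
7. P1: load  L3  bus=[BusRd]  L3: P0=I P1=S P2=I  mem[L3]=20
8. P2: store L1 := 53  bus=[BusRdX]  L1: P0=I P1=I P2=M  mem[L1]=90
9. P1: store L2 := 54  bus=[BusRdX,Flush]  L2: P0=I P1=M P2=I  mem[L2]=59

bus = BusRd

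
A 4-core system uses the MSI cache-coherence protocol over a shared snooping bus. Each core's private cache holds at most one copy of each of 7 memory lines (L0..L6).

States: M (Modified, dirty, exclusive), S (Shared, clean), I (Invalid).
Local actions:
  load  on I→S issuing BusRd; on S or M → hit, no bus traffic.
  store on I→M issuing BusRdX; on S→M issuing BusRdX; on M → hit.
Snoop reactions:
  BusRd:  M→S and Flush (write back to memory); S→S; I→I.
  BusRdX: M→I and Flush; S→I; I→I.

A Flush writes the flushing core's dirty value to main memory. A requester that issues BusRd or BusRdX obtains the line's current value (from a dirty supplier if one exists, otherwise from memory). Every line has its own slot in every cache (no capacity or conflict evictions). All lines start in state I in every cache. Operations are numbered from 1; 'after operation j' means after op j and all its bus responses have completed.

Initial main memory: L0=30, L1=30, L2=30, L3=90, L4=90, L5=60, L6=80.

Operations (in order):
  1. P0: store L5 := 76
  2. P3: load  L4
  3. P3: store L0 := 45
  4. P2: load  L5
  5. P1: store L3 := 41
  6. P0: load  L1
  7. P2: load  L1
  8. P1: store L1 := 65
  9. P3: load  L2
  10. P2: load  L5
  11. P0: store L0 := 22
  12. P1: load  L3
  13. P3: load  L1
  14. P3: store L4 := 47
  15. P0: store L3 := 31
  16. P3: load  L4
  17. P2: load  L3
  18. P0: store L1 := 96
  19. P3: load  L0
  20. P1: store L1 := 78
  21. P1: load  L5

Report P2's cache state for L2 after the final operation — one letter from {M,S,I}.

state = I

[1] P0: store L5 := 76 | P0:M(76), P1:I, P2:I, P3:I | bus: BusRdX
[2] P3: load  L4 | P0:I, P1:I, P2:I, P3:S(90) | bus: BusRd
[3] P3: store L0 := 45 | P0:I, P1:I, P2:I, P3:M(45) | bus: BusRdX
[4] P2: load  L5 | P0:S(76), P1:I, P2:S(76), P3:I | bus: BusRd,Flush
[5] P1: store L3 := 41 | P0:I, P1:M(41), P2:I, P3:I | bus: BusRdX
[6] P0: load  L1 | P0:S(30), P1:I, P2:I, P3:I | bus: BusRd
[7] P2: load  L1 | P0:S(30), P1:I, P2:S(30), P3:I | bus: BusRd
[8] P1: store L1 := 65 | P0:I, P1:M(65), P2:I, P3:I | bus: BusRdX
[9] P3: load  L2 | P0:I, P1:I, P2:I, P3:S(30) | bus: BusRd
[10] P2: load  L5 | P0:S(76), P1:I, P2:S(76), P3:I | bus: none
[11] P0: store L0 := 22 | P0:M(22), P1:I, P2:I, P3:I | bus: BusRdX,Flush
[12] P1: load  L3 | P0:I, P1:M(41), P2:I, P3:I | bus: none
[13] P3: load  L1 | P0:I, P1:S(65), P2:I, P3:S(65) | bus: BusRd,Flush
[14] P3: store L4 := 47 | P0:I, P1:I, P2:I, P3:M(47) | bus: BusRdX
[15] P0: store L3 := 31 | P0:M(31), P1:I, P2:I, P3:I | bus: BusRdX,Flush
[16] P3: load  L4 | P0:I, P1:I, P2:I, P3:M(47) | bus: none
[17] P2: load  L3 | P0:S(31), P1:I, P2:S(31), P3:I | bus: BusRd,Flush
[18] P0: store L1 := 96 | P0:M(96), P1:I, P2:I, P3:I | bus: BusRdX
[19] P3: load  L0 | P0:S(22), P1:I, P2:I, P3:S(22) | bus: BusRd,Flush
[20] P1: store L1 := 78 | P0:I, P1:M(78), P2:I, P3:I | bus: BusRdX,Flush
[21] P1: load  L5 | P0:S(76), P1:S(76), P2:S(76), P3:I | bus: BusRd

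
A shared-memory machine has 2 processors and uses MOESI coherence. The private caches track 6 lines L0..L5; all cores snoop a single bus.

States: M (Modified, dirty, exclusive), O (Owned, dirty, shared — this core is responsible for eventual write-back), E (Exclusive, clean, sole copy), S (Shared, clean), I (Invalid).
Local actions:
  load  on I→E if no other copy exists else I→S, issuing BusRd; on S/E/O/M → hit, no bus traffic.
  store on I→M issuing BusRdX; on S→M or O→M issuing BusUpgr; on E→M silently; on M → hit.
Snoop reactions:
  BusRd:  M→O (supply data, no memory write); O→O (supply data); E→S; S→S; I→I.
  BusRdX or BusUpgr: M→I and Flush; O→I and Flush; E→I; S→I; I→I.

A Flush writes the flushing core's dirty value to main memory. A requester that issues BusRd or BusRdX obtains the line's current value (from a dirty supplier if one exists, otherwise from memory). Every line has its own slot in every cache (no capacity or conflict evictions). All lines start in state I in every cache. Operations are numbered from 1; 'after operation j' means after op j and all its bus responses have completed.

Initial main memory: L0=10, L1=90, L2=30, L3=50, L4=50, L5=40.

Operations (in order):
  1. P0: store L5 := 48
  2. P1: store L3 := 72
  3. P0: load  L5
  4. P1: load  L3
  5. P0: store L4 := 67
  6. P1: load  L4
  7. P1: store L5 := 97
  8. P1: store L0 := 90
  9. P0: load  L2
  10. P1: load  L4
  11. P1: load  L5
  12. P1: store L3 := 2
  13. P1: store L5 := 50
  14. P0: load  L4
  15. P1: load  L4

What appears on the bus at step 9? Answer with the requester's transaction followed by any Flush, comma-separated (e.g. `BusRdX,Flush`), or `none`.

bus = BusRd

1. P0: store L5 := 48  bus=[BusRdX]  L5: P0=M P1=I  mem[L5]=40
2. P1: store L3 := 72  bus=[BusRdX]  L3: P0=I P1=M  mem[L3]=50
3. P0: load  L5  bus=[-]  L5: P0=M P1=I  mem[L5]=40
4. P1: load  L3  bus=[-]  L3: P0=I P1=M  mem[L3]=50
5. P0: store L4 := 67  bus=[BusRdX]  L4: P0=M P1=I  mem[L4]=50
6. P1: load  L4  bus=[BusRd]  L4: P0=O P1=S  mem[L4]=50
7. P1: store L5 := 97  bus=[BusRdX,Flush]  L5: P0=I P1=M  mem[L5]=48
8. P1: store L0 := 90  bus=[BusRdX]  L0: P0=I P1=M  mem[L0]=10
9. P0: load  L2  bus=[BusRd]  L2: P0=E P1=I  mem[L2]=30
10. P1: load  L4  bus=[-]  L4: P0=O P1=S  mem[L4]=50
11. P1: load  L5  bus=[-]  L5: P0=I P1=M  mem[L5]=48
12. P1: store L3 := 2  bus=[-]  L3: P0=I P1=M  mem[L3]=50
13. P1: store L5 := 50  bus=[-]  L5: P0=I P1=M  mem[L5]=48
14. P0: load  L4  bus=[-]  L4: P0=O P1=S  mem[L4]=50
15. P1: load  L4  bus=[-]  L4: P0=O P1=S  mem[L4]=50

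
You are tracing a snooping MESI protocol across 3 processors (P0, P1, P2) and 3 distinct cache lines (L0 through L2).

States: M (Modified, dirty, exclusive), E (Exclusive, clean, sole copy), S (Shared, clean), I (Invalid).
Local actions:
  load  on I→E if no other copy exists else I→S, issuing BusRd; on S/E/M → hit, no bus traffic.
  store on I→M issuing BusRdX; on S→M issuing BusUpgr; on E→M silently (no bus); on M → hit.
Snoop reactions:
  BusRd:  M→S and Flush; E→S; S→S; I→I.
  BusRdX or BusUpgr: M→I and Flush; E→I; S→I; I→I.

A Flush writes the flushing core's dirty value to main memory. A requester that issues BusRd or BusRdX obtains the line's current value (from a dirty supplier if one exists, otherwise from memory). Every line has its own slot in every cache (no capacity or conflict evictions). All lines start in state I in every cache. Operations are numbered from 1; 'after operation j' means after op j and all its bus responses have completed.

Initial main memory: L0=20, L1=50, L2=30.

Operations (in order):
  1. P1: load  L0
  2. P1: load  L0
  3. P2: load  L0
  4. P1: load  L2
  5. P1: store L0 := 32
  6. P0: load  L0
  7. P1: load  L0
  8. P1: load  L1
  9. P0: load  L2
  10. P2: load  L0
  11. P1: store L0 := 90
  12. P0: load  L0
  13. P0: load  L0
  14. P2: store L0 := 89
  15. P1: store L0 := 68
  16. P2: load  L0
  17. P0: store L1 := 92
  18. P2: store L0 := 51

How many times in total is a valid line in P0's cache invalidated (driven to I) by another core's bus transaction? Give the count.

  op1 P1: load  L0 → I/E/I on L0; bus BusRd; mem=20
  op2 P1: load  L0 → I/E/I on L0; bus (none); mem=20
  op3 P2: load  L0 → I/S/S on L0; bus BusRd; mem=20
  op4 P1: load  L2 → I/E/I on L2; bus BusRd; mem=30
  op5 P1: store L0 := 32 → I/M/I on L0; bus BusUpgr; mem=20
  op6 P0: load  L0 → S/S/I on L0; bus BusRd Flush; mem=32
  op7 P1: load  L0 → S/S/I on L0; bus (none); mem=32
  op8 P1: load  L1 → I/E/I on L1; bus BusRd; mem=50
  op9 P0: load  L2 → S/S/I on L2; bus BusRd; mem=30
  op10 P2: load  L0 → S/S/S on L0; bus BusRd; mem=32
  op11 P1: store L0 := 90 → I/M/I on L0; bus BusUpgr; mem=32
  op12 P0: load  L0 → S/S/I on L0; bus BusRd Flush; mem=90
  op13 P0: load  L0 → S/S/I on L0; bus (none); mem=90
  op14 P2: store L0 := 89 → I/I/M on L0; bus BusRdX; mem=90
  op15 P1: store L0 := 68 → I/M/I on L0; bus BusRdX Flush; mem=89
  op16 P2: load  L0 → I/S/S on L0; bus BusRd Flush; mem=68
  op17 P0: store L1 := 92 → M/I/I on L1; bus BusRdX; mem=50
  op18 P2: store L0 := 51 → I/I/M on L0; bus BusUpgr; mem=68

invalidations = 2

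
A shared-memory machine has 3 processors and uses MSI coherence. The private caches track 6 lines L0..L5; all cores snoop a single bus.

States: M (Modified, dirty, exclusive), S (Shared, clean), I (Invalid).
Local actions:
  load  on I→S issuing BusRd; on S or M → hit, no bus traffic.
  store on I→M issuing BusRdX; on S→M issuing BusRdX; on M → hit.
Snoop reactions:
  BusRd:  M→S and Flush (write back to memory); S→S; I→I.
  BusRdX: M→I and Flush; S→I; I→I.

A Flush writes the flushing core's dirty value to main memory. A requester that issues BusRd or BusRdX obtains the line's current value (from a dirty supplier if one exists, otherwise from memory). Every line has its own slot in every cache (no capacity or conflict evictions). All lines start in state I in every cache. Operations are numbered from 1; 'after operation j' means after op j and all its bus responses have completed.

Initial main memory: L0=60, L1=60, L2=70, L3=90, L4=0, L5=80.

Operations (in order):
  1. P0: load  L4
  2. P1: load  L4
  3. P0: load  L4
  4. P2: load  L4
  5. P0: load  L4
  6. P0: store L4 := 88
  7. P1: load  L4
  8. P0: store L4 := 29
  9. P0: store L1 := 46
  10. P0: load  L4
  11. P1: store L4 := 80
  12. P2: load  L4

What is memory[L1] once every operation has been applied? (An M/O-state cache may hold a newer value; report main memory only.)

1. P0: load  L4  bus=[BusRd]  L4: P0=S P1=I P2=I  mem[L4]=0
2. P1: load  L4  bus=[BusRd]  L4: P0=S P1=S P2=I  mem[L4]=0
3. P0: load  L4  bus=[-]  L4: P0=S P1=S P2=I  mem[L4]=0
4. P2: load  L4  bus=[BusRd]  L4: P0=S P1=S P2=S  mem[L4]=0
5. P0: load  L4  bus=[-]  L4: P0=S P1=S P2=S  mem[L4]=0
6. P0: store L4 := 88  bus=[BusRdX]  L4: P0=M P1=I P2=I  mem[L4]=0
7. P1: load  L4  bus=[BusRd,Flush]  L4: P0=S P1=S P2=I  mem[L4]=88
8. P0: store L4 := 29  bus=[BusRdX]  L4: P0=M P1=I P2=I  mem[L4]=88
9. P0: store L1 := 46  bus=[BusRdX]  L1: P0=M P1=I P2=I  mem[L1]=60
10. P0: load  L4  bus=[-]  L4: P0=M P1=I P2=I  mem[L4]=88
11. P1: store L4 := 80  bus=[BusRdX,Flush]  L4: P0=I P1=M P2=I  mem[L4]=29
12. P2: load  L4  bus=[BusRd,Flush]  L4: P0=I P1=S P2=S  mem[L4]=80

memory[L1] = 60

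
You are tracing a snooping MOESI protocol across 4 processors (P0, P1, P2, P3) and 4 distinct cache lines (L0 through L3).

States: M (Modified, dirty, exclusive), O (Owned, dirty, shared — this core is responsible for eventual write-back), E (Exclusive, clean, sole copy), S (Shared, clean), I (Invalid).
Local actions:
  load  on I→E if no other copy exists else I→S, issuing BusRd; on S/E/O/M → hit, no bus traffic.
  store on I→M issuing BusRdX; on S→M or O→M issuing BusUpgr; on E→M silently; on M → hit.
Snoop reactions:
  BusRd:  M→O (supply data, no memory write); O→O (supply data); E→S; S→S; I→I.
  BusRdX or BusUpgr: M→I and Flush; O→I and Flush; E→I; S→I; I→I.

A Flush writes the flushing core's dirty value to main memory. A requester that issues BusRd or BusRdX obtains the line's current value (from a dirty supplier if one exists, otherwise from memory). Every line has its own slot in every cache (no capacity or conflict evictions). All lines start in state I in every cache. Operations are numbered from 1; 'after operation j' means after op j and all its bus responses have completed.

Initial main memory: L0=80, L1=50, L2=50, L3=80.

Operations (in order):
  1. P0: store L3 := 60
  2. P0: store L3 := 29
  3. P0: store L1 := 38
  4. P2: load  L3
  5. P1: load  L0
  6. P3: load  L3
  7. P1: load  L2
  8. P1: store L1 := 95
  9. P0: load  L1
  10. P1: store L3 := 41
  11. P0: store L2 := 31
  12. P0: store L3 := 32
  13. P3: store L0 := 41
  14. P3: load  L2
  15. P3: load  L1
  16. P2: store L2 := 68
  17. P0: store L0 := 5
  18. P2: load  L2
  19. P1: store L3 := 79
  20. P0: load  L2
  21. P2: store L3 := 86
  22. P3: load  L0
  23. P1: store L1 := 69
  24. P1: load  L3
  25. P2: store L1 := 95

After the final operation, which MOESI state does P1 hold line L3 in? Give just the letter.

  op1 P0: store L3 := 60 → M/I/I/I on L3; bus BusRdX; mem=80
  op2 P0: store L3 := 29 → M/I/I/I on L3; bus (none); mem=80
  op3 P0: store L1 := 38 → M/I/I/I on L1; bus BusRdX; mem=50
  op4 P2: load  L3 → O/I/S/I on L3; bus BusRd; mem=80
  op5 P1: load  L0 → I/E/I/I on L0; bus BusRd; mem=80
  op6 P3: load  L3 → O/I/S/S on L3; bus BusRd; mem=80
  op7 P1: load  L2 → I/E/I/I on L2; bus BusRd; mem=50
  op8 P1: store L1 := 95 → I/M/I/I on L1; bus BusRdX Flush; mem=38
  op9 P0: load  L1 → S/O/I/I on L1; bus BusRd; mem=38
  op10 P1: store L3 := 41 → I/M/I/I on L3; bus BusRdX Flush; mem=29
  op11 P0: store L2 := 31 → M/I/I/I on L2; bus BusRdX; mem=50
  op12 P0: store L3 := 32 → M/I/I/I on L3; bus BusRdX Flush; mem=41
  op13 P3: store L0 := 41 → I/I/I/M on L0; bus BusRdX; mem=80
  op14 P3: load  L2 → O/I/I/S on L2; bus BusRd; mem=50
  op15 P3: load  L1 → S/O/I/S on L1; bus BusRd; mem=38
  op16 P2: store L2 := 68 → I/I/M/I on L2; bus BusRdX Flush; mem=31
  op17 P0: store L0 := 5 → M/I/I/I on L0; bus BusRdX Flush; mem=41
  op18 P2: load  L2 → I/I/M/I on L2; bus (none); mem=31
  op19 P1: store L3 := 79 → I/M/I/I on L3; bus BusRdX Flush; mem=32
  op20 P0: load  L2 → S/I/O/I on L2; bus BusRd; mem=31
  op21 P2: store L3 := 86 → I/I/M/I on L3; bus BusRdX Flush; mem=79
  op22 P3: load  L0 → O/I/I/S on L0; bus BusRd; mem=41
  op23 P1: store L1 := 69 → I/M/I/I on L1; bus BusUpgr; mem=38
  op24 P1: load  L3 → I/S/O/I on L3; bus BusRd; mem=79
  op25 P2: store L1 := 95 → I/I/M/I on L1; bus BusRdX Flush; mem=69

state = S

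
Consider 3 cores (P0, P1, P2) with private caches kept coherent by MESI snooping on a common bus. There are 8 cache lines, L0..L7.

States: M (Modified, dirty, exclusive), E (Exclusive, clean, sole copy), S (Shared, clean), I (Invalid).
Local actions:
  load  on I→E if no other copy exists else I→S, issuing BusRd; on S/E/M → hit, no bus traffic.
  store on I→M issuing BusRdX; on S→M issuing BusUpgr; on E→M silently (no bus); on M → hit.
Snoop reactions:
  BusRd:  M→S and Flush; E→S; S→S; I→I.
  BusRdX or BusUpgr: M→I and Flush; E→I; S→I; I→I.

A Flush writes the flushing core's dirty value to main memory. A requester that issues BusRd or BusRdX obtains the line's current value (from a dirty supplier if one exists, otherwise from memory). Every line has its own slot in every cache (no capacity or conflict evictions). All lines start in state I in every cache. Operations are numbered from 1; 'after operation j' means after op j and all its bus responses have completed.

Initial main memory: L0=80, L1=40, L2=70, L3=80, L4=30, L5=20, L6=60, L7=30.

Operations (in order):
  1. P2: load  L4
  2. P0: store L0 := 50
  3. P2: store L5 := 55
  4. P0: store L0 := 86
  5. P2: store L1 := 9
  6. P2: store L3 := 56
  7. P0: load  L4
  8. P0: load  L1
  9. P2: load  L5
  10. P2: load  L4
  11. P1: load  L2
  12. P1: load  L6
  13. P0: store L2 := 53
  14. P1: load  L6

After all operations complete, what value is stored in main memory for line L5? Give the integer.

memory[L5] = 20

1. P2: load  L4  bus=[BusRd]  L4: P0=I P1=I P2=E  mem[L4]=30
2. P0: store L0 := 50  bus=[BusRdX]  L0: P0=M P1=I P2=I  mem[L0]=80
3. P2: store L5 := 55  bus=[BusRdX]  L5: P0=I P1=I P2=M  mem[L5]=20
4. P0: store L0 := 86  bus=[-]  L0: P0=M P1=I P2=I  mem[L0]=80
5. P2: store L1 := 9  bus=[BusRdX]  L1: P0=I P1=I P2=M  mem[L1]=40
6. P2: store L3 := 56  bus=[BusRdX]  L3: P0=I P1=I P2=M  mem[L3]=80
7. P0: load  L4  bus=[BusRd]  L4: P0=S P1=I P2=S  mem[L4]=30
8. P0: load  L1  bus=[BusRd,Flush]  L1: P0=S P1=I P2=S  mem[L1]=9
9. P2: load  L5  bus=[-]  L5: P0=I P1=I P2=M  mem[L5]=20
10. P2: load  L4  bus=[-]  L4: P0=S P1=I P2=S  mem[L4]=30
11. P1: load  L2  bus=[BusRd]  L2: P0=I P1=E P2=I  mem[L2]=70
12. P1: load  L6  bus=[BusRd]  L6: P0=I P1=E P2=I  mem[L6]=60
13. P0: store L2 := 53  bus=[BusRdX]  L2: P0=M P1=I P2=I  mem[L2]=70
14. P1: load  L6  bus=[-]  L6: P0=I P1=E P2=I  mem[L6]=60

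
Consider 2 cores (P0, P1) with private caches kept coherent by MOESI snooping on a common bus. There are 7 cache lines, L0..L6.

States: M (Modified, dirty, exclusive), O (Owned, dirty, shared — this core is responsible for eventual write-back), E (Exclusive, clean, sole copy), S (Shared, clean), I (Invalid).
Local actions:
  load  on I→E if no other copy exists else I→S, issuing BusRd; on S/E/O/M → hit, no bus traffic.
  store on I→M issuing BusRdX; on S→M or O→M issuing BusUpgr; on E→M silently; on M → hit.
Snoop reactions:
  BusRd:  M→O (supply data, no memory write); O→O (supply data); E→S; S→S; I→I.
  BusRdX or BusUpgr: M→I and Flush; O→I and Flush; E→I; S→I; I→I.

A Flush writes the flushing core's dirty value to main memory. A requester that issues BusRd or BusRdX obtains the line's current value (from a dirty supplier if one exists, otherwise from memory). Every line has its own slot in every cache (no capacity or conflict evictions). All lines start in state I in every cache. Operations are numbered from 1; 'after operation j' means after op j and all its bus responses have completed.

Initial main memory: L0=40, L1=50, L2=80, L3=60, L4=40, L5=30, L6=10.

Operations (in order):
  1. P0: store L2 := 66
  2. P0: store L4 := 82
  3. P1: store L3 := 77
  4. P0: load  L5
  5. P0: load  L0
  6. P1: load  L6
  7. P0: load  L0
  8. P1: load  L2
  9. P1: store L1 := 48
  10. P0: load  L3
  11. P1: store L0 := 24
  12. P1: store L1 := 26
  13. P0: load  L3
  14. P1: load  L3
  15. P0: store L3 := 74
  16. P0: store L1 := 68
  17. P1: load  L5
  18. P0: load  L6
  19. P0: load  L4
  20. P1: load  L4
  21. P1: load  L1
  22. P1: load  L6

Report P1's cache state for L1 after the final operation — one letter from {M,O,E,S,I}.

state = S

step 1: P0: store L2 := 66  ⟶  MI  (L2)  txn=BusRdX  M[L2]=80
step 2: P0: store L4 := 82  ⟶  MI  (L4)  txn=BusRdX  M[L4]=40
step 3: P1: store L3 := 77  ⟶  IM  (L3)  txn=BusRdX  M[L3]=60
step 4: P0: load  L5  ⟶  EI  (L5)  txn=BusRd  M[L5]=30
step 5: P0: load  L0  ⟶  EI  (L0)  txn=BusRd  M[L0]=40
step 6: P1: load  L6  ⟶  IE  (L6)  txn=BusRd  M[L6]=10
step 7: P0: load  L0  ⟶  EI  (L0)  txn=∅  M[L0]=40
step 8: P1: load  L2  ⟶  OS  (L2)  txn=BusRd  M[L2]=80
step 9: P1: store L1 := 48  ⟶  IM  (L1)  txn=BusRdX  M[L1]=50
step 10: P0: load  L3  ⟶  SO  (L3)  txn=BusRd  M[L3]=60
step 11: P1: store L0 := 24  ⟶  IM  (L0)  txn=BusRdX  M[L0]=40
step 12: P1: store L1 := 26  ⟶  IM  (L1)  txn=∅  M[L1]=50
step 13: P0: load  L3  ⟶  SO  (L3)  txn=∅  M[L3]=60
step 14: P1: load  L3  ⟶  SO  (L3)  txn=∅  M[L3]=60
step 15: P0: store L3 := 74  ⟶  MI  (L3)  txn=BusUpgr+Flush  M[L3]=77
step 16: P0: store L1 := 68  ⟶  MI  (L1)  txn=BusRdX+Flush  M[L1]=26
step 17: P1: load  L5  ⟶  SS  (L5)  txn=BusRd  M[L5]=30
step 18: P0: load  L6  ⟶  SS  (L6)  txn=BusRd  M[L6]=10
step 19: P0: load  L4  ⟶  MI  (L4)  txn=∅  M[L4]=40
step 20: P1: load  L4  ⟶  OS  (L4)  txn=BusRd  M[L4]=40
step 21: P1: load  L1  ⟶  OS  (L1)  txn=BusRd  M[L1]=26
step 22: P1: load  L6  ⟶  SS  (L6)  txn=∅  M[L6]=10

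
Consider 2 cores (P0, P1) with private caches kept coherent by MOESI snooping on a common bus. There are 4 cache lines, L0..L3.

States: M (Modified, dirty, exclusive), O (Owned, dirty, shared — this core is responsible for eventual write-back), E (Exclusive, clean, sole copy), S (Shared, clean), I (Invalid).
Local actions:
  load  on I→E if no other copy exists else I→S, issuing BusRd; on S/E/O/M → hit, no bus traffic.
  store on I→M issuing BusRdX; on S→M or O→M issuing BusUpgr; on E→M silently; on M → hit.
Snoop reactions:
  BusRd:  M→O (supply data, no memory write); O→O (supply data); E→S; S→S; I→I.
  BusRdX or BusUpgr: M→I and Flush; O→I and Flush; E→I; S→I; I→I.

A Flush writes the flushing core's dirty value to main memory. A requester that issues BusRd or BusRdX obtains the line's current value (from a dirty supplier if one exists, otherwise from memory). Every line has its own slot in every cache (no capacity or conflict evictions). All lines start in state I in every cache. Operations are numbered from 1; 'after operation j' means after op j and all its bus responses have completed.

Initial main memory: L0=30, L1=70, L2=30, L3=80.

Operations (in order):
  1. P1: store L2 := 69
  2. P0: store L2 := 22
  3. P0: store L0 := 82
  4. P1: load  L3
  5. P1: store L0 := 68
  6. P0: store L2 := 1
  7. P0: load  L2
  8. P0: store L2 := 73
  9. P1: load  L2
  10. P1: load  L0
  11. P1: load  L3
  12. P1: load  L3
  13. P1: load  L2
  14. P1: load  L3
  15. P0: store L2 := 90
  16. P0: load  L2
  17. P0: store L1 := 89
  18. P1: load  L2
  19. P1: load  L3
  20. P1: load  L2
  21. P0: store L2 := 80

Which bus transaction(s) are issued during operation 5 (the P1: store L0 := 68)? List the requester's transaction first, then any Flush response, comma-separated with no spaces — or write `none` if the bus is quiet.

bus = BusRdX,Flush

[1] P1: store L2 := 69 | P0:I, P1:M(69) | bus: BusRdX
[2] P0: store L2 := 22 | P0:M(22), P1:I | bus: BusRdX,Flush
[3] P0: store L0 := 82 | P0:M(82), P1:I | bus: BusRdX
[4] P1: load  L3 | P0:I, P1:E(80) | bus: BusRd
[5] P1: store L0 := 68 | P0:I, P1:M(68) | bus: BusRdX,Flush
[6] P0: store L2 := 1 | P0:M(1), P1:I | bus: none
[7] P0: load  L2 | P0:M(1), P1:I | bus: none
[8] P0: store L2 := 73 | P0:M(73), P1:I | bus: none
[9] P1: load  L2 | P0:O(73), P1:S(73) | bus: BusRd
[10] P1: load  L0 | P0:I, P1:M(68) | bus: none
[11] P1: load  L3 | P0:I, P1:E(80) | bus: none
[12] P1: load  L3 | P0:I, P1:E(80) | bus: none
[13] P1: load  L2 | P0:O(73), P1:S(73) | bus: none
[14] P1: load  L3 | P0:I, P1:E(80) | bus: none
[15] P0: store L2 := 90 | P0:M(90), P1:I | bus: BusUpgr
[16] P0: load  L2 | P0:M(90), P1:I | bus: none
[17] P0: store L1 := 89 | P0:M(89), P1:I | bus: BusRdX
[18] P1: load  L2 | P0:O(90), P1:S(90) | bus: BusRd
[19] P1: load  L3 | P0:I, P1:E(80) | bus: none
[20] P1: load  L2 | P0:O(90), P1:S(90) | bus: none
[21] P0: store L2 := 80 | P0:M(80), P1:I | bus: BusUpgr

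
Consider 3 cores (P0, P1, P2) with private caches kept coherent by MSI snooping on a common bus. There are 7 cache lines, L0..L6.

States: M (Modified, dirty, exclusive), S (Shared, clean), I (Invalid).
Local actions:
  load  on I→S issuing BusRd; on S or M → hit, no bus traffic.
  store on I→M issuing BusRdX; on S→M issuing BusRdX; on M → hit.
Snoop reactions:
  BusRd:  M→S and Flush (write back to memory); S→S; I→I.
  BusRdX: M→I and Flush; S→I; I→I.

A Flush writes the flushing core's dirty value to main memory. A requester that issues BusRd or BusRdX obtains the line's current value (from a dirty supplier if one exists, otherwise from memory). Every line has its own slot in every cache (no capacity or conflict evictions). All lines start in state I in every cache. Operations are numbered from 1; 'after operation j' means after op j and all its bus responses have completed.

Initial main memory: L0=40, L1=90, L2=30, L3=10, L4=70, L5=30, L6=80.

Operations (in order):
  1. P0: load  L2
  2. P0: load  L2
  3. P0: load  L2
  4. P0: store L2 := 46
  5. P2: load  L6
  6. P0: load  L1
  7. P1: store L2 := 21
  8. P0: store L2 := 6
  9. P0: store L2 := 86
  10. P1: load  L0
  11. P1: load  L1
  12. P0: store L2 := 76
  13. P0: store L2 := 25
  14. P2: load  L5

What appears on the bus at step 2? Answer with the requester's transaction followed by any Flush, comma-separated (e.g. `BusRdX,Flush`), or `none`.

bus = none

step 1: P0: load  L2  ⟶  SII  (L2)  txn=BusRd  M[L2]=30
step 2: P0: load  L2  ⟶  SII  (L2)  txn=∅  M[L2]=30
step 3: P0: load  L2  ⟶  SII  (L2)  txn=∅  M[L2]=30
step 4: P0: store L2 := 46  ⟶  MII  (L2)  txn=BusRdX  M[L2]=30
step 5: P2: load  L6  ⟶  IIS  (L6)  txn=BusRd  M[L6]=80
step 6: P0: load  L1  ⟶  SII  (L1)  txn=BusRd  M[L1]=90
step 7: P1: store L2 := 21  ⟶  IMI  (L2)  txn=BusRdX+Flush  M[L2]=46
step 8: P0: store L2 := 6  ⟶  MII  (L2)  txn=BusRdX+Flush  M[L2]=21
step 9: P0: store L2 := 86  ⟶  MII  (L2)  txn=∅  M[L2]=21
step 10: P1: load  L0  ⟶  ISI  (L0)  txn=BusRd  M[L0]=40
step 11: P1: load  L1  ⟶  SSI  (L1)  txn=BusRd  M[L1]=90
step 12: P0: store L2 := 76  ⟶  MII  (L2)  txn=∅  M[L2]=21
step 13: P0: store L2 := 25  ⟶  MII  (L2)  txn=∅  M[L2]=21
step 14: P2: load  L5  ⟶  IIS  (L5)  txn=BusRd  M[L5]=30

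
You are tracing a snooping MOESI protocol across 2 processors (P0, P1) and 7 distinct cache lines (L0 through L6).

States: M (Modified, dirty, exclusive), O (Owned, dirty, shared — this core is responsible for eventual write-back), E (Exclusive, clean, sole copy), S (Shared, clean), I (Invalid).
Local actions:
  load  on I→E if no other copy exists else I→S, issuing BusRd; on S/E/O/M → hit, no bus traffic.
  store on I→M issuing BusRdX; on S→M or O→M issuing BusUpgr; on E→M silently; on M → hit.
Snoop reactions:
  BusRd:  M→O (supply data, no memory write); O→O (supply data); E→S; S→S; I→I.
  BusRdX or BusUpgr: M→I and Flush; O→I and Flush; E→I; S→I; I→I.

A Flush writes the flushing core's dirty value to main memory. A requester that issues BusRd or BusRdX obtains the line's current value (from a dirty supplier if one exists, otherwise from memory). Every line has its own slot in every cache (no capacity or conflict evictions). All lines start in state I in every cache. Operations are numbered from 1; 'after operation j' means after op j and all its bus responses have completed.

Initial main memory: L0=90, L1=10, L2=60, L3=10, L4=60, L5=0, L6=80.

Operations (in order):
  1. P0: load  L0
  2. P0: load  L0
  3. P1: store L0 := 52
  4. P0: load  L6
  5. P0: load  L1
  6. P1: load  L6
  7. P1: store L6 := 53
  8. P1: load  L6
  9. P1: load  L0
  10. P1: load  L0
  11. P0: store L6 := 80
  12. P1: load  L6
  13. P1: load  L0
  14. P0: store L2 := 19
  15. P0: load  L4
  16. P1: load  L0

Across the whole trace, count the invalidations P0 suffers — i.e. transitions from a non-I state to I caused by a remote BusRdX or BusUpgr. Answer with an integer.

invalidations = 2

[1] P0: load  L0 | P0:E(90), P1:I | bus: BusRd
[2] P0: load  L0 | P0:E(90), P1:I | bus: none
[3] P1: store L0 := 52 | P0:I, P1:M(52) | bus: BusRdX
[4] P0: load  L6 | P0:E(80), P1:I | bus: BusRd
[5] P0: load  L1 | P0:E(10), P1:I | bus: BusRd
[6] P1: load  L6 | P0:S(80), P1:S(80) | bus: BusRd
[7] P1: store L6 := 53 | P0:I, P1:M(53) | bus: BusUpgr
[8] P1: load  L6 | P0:I, P1:M(53) | bus: none
[9] P1: load  L0 | P0:I, P1:M(52) | bus: none
[10] P1: load  L0 | P0:I, P1:M(52) | bus: none
[11] P0: store L6 := 80 | P0:M(80), P1:I | bus: BusRdX,Flush
[12] P1: load  L6 | P0:O(80), P1:S(80) | bus: BusRd
[13] P1: load  L0 | P0:I, P1:M(52) | bus: none
[14] P0: store L2 := 19 | P0:M(19), P1:I | bus: BusRdX
[15] P0: load  L4 | P0:E(60), P1:I | bus: BusRd
[16] P1: load  L0 | P0:I, P1:M(52) | bus: none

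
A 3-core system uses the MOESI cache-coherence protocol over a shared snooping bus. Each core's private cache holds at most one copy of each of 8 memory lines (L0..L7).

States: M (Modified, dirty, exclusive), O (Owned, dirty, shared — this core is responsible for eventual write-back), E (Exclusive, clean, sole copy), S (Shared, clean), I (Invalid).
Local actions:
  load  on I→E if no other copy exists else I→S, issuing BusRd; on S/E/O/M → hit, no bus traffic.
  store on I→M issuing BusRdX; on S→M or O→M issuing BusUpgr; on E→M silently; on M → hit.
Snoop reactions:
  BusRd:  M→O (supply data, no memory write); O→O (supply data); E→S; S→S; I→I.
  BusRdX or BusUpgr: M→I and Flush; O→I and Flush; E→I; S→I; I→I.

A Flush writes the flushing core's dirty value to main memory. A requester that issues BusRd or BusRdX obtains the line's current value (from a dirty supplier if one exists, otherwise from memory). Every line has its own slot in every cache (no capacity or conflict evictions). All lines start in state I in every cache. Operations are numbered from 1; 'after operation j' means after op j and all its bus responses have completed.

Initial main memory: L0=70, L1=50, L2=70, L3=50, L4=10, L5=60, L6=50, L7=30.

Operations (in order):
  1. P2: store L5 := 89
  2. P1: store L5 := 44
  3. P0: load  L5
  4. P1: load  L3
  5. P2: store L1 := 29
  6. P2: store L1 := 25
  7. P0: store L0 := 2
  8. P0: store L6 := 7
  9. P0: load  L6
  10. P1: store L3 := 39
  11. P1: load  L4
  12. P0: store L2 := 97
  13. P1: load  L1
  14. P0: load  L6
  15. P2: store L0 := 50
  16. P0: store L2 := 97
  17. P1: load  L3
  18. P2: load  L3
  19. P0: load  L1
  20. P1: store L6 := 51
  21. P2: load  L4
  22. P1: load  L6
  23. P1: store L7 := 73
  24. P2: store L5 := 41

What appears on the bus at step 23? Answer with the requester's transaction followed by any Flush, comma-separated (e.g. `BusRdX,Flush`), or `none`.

[1] P2: store L5 := 89 | P0:I, P1:I, P2:M(89) | bus: BusRdX
[2] P1: store L5 := 44 | P0:I, P1:M(44), P2:I | bus: BusRdX,Flush
[3] P0: load  L5 | P0:S(44), P1:O(44), P2:I | bus: BusRd
[4] P1: load  L3 | P0:I, P1:E(50), P2:I | bus: BusRd
[5] P2: store L1 := 29 | P0:I, P1:I, P2:M(29) | bus: BusRdX
[6] P2: store L1 := 25 | P0:I, P1:I, P2:M(25) | bus: none
[7] P0: store L0 := 2 | P0:M(2), P1:I, P2:I | bus: BusRdX
[8] P0: store L6 := 7 | P0:M(7), P1:I, P2:I | bus: BusRdX
[9] P0: load  L6 | P0:M(7), P1:I, P2:I | bus: none
[10] P1: store L3 := 39 | P0:I, P1:M(39), P2:I | bus: none
[11] P1: load  L4 | P0:I, P1:E(10), P2:I | bus: BusRd
[12] P0: store L2 := 97 | P0:M(97), P1:I, P2:I | bus: BusRdX
[13] P1: load  L1 | P0:I, P1:S(25), P2:O(25) | bus: BusRd
[14] P0: load  L6 | P0:M(7), P1:I, P2:I | bus: none
[15] P2: store L0 := 50 | P0:I, P1:I, P2:M(50) | bus: BusRdX,Flush
[16] P0: store L2 := 97 | P0:M(97), P1:I, P2:I | bus: none
[17] P1: load  L3 | P0:I, P1:M(39), P2:I | bus: none
[18] P2: load  L3 | P0:I, P1:O(39), P2:S(39) | bus: BusRd
[19] P0: load  L1 | P0:S(25), P1:S(25), P2:O(25) | bus: BusRd
[20] P1: store L6 := 51 | P0:I, P1:M(51), P2:I | bus: BusRdX,Flush
[21] P2: load  L4 | P0:I, P1:S(10), P2:S(10) | bus: BusRd
[22] P1: load  L6 | P0:I, P1:M(51), P2:I | bus: none
[23] P1: store L7 := 73 | P0:I, P1:M(73), P2:I | bus: BusRdX
[24] P2: store L5 := 41 | P0:I, P1:I, P2:M(41) | bus: BusRdX,Flush

bus = BusRdX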